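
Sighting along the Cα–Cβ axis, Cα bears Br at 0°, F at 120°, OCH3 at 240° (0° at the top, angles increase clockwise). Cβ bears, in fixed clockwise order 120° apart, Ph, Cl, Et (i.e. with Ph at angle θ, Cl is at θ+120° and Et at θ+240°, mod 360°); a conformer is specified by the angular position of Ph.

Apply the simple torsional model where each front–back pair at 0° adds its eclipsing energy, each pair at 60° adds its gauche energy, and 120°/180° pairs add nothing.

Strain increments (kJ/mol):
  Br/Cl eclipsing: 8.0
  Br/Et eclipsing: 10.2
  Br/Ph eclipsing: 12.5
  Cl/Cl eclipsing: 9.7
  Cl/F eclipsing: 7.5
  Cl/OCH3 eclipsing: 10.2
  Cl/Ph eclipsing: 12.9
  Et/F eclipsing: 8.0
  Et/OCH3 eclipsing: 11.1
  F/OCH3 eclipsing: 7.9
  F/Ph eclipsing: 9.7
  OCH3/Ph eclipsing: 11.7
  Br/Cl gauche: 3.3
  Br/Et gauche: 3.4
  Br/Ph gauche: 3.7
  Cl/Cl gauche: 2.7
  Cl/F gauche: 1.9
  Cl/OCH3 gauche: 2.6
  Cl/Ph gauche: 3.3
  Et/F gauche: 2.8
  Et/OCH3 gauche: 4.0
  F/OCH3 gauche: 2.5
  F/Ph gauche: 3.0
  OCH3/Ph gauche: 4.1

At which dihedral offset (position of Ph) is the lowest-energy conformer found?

Ph at 0° (eclipsed): Br(0°)/Ph(0°) eclipsed 12.5; F(120°)/Cl(120°) eclipsed 7.5; OCH3(240°)/Et(240°) eclipsed 11.1 → 31.1 kJ/mol.
Ph at 60° (staggered): Br(0°)/Ph(60°) gauche 3.7; Br(0°)/Et(300°) gauche 3.4; F(120°)/Ph(60°) gauche 3.0; F(120°)/Cl(180°) gauche 1.9; OCH3(240°)/Cl(180°) gauche 2.6; OCH3(240°)/Et(300°) gauche 4.0 → 18.6 kJ/mol.
Ph at 120° (eclipsed): Br(0°)/Et(0°) eclipsed 10.2; F(120°)/Ph(120°) eclipsed 9.7; OCH3(240°)/Cl(240°) eclipsed 10.2 → 30.1 kJ/mol.
Ph at 180° (staggered): Br(0°)/Cl(300°) gauche 3.3; Br(0°)/Et(60°) gauche 3.4; F(120°)/Ph(180°) gauche 3.0; F(120°)/Et(60°) gauche 2.8; OCH3(240°)/Ph(180°) gauche 4.1; OCH3(240°)/Cl(300°) gauche 2.6 → 19.2 kJ/mol.
Ph at 240° (eclipsed): Br(0°)/Cl(0°) eclipsed 8.0; F(120°)/Et(120°) eclipsed 8.0; OCH3(240°)/Ph(240°) eclipsed 11.7 → 27.7 kJ/mol.
Ph at 300° (staggered): Br(0°)/Ph(300°) gauche 3.7; Br(0°)/Cl(60°) gauche 3.3; F(120°)/Cl(60°) gauche 1.9; F(120°)/Et(180°) gauche 2.8; OCH3(240°)/Ph(300°) gauche 4.1; OCH3(240°)/Et(180°) gauche 4.0 → 19.8 kJ/mol.
The minimum (18.6 kJ/mol) occurs with Ph at 60°.

60°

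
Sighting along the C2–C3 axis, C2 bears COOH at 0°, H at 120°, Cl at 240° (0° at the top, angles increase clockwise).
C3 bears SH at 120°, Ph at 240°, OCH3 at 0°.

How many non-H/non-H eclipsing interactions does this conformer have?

Non-H eclipsing pairs: COOH(0°)/OCH3(0°); Cl(240°)/Ph(240°) — 2 interactions.

2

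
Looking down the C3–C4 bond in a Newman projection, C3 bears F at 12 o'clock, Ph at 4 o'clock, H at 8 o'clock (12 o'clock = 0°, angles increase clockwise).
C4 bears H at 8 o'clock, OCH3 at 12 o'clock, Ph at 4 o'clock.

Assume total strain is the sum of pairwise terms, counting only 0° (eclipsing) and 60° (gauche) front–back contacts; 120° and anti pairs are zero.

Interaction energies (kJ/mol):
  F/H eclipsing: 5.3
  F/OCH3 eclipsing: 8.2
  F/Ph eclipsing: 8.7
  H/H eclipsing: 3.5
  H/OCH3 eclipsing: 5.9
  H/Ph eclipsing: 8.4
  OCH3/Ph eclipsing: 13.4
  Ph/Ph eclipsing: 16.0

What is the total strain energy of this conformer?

This conformer (eclipsed): F(0°)/OCH3(0°) eclipsed 8.2; Ph(120°)/Ph(120°) eclipsed 16.0; H(240°)/H(240°) eclipsed 3.5 → 27.7 kJ/mol.

27.7 kJ/mol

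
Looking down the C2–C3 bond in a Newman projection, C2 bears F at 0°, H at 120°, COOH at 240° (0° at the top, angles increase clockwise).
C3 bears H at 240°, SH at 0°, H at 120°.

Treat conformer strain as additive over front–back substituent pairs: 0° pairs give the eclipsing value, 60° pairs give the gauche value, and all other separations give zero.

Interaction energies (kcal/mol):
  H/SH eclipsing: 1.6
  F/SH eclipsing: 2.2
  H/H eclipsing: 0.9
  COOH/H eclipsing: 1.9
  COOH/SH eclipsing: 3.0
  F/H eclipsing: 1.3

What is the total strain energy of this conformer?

This conformer (eclipsed): F–SH eclipsed, H–H eclipsed, COOH–H eclipsed; 2.2 + 0.9 + 1.9 = 5.0 kcal/mol.

5.0 kcal/mol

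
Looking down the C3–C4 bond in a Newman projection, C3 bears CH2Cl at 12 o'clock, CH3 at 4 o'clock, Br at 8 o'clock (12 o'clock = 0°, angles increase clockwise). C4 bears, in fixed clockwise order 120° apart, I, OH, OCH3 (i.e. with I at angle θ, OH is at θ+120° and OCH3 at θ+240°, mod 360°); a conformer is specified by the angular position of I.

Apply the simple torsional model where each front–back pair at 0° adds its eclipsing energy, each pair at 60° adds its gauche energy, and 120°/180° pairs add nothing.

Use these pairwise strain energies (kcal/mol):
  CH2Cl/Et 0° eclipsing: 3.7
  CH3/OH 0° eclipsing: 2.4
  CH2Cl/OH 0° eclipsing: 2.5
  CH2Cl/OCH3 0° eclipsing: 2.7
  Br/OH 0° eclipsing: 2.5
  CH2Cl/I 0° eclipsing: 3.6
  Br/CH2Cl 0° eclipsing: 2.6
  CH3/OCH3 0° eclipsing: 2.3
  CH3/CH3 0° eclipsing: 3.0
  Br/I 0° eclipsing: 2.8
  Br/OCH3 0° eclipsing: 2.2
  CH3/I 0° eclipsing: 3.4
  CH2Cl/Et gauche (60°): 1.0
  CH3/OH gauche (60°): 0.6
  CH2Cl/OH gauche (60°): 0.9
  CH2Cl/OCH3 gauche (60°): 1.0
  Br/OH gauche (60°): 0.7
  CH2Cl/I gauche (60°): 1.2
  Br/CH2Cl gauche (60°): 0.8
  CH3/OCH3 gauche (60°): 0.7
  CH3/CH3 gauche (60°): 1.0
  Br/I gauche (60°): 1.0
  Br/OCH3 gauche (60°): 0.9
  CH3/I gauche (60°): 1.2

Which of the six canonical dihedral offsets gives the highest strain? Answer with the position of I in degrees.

120°

I at 0° (eclipsed): CH2Cl–I eclipsed, CH3–OH eclipsed, Br–OCH3 eclipsed; 3.6 + 2.4 + 2.2 = 8.2 kcal/mol.
I at 60° (staggered): CH2Cl–I gauche, CH2Cl–OCH3 gauche, CH3–I gauche, CH3–OH gauche, Br–OH gauche, Br–OCH3 gauche; 1.2 + 1.0 + 1.2 + 0.6 + 0.7 + 0.9 = 5.6 kcal/mol.
I at 120° (eclipsed): CH2Cl–OCH3 eclipsed, CH3–I eclipsed, Br–OH eclipsed; 2.7 + 3.4 + 2.5 = 8.6 kcal/mol.
I at 180° (staggered): CH2Cl–OH gauche, CH2Cl–OCH3 gauche, CH3–I gauche, CH3–OCH3 gauche, Br–I gauche, Br–OH gauche; 0.9 + 1.0 + 1.2 + 0.7 + 1.0 + 0.7 = 5.5 kcal/mol.
I at 240° (eclipsed): CH2Cl–OH eclipsed, CH3–OCH3 eclipsed, Br–I eclipsed; 2.5 + 2.3 + 2.8 = 7.6 kcal/mol.
I at 300° (staggered): CH2Cl–I gauche, CH2Cl–OH gauche, CH3–OH gauche, CH3–OCH3 gauche, Br–I gauche, Br–OCH3 gauche; 1.2 + 0.9 + 0.6 + 0.7 + 1.0 + 0.9 = 5.3 kcal/mol.
The maximum (8.6 kcal/mol) occurs with I at 120°.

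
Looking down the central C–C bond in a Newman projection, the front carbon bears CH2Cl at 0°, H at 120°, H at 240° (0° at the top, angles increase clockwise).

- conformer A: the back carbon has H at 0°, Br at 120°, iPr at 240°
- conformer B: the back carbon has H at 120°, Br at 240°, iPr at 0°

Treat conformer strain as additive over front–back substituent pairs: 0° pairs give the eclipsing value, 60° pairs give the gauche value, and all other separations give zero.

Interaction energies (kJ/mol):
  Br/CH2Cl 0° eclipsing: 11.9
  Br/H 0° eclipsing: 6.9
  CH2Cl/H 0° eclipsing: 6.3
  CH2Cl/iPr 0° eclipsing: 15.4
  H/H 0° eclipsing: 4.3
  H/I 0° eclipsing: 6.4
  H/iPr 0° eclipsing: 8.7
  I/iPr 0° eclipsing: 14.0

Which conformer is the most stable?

A (eclipsed): CH2Cl(0°)/H(0°) eclipsed 6.3; H(120°)/Br(120°) eclipsed 6.9; H(240°)/iPr(240°) eclipsed 8.7 → 21.9 kJ/mol.
B (eclipsed): CH2Cl(0°)/iPr(0°) eclipsed 15.4; H(120°)/H(120°) eclipsed 4.3; H(240°)/Br(240°) eclipsed 6.9 → 26.6 kJ/mol.
A has the lowest total (21.9 kJ/mol).

A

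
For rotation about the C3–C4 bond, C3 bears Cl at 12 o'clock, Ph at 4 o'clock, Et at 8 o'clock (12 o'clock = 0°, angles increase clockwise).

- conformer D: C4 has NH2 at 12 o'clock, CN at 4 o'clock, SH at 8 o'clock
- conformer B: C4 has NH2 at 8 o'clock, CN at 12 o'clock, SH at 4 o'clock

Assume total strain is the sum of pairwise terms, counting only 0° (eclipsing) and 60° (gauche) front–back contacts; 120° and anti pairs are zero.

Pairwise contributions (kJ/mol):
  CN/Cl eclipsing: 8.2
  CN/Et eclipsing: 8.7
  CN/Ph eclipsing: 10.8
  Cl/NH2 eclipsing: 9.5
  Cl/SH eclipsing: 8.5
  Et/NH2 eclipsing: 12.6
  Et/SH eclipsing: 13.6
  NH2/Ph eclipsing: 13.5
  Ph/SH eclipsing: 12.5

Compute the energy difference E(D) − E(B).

D (eclipsed): Cl(0°)/NH2(0°) eclipsed 9.5; Ph(120°)/CN(120°) eclipsed 10.8; Et(240°)/SH(240°) eclipsed 13.6 → 33.9 kJ/mol.
B (eclipsed): Cl(0°)/CN(0°) eclipsed 8.2; Ph(120°)/SH(120°) eclipsed 12.5; Et(240°)/NH2(240°) eclipsed 12.6 → 33.3 kJ/mol.
E(D) − E(B) = 33.9 − 33.3 = +0.6 kJ/mol.

+0.6 kJ/mol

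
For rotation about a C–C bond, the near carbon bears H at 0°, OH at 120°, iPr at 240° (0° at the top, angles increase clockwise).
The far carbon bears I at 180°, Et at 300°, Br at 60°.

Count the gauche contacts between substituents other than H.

4

Non-H gauche pairs: OH(120°)/I(180°); OH(120°)/Br(60°); iPr(240°)/I(180°); iPr(240°)/Et(300°) — 4 interactions.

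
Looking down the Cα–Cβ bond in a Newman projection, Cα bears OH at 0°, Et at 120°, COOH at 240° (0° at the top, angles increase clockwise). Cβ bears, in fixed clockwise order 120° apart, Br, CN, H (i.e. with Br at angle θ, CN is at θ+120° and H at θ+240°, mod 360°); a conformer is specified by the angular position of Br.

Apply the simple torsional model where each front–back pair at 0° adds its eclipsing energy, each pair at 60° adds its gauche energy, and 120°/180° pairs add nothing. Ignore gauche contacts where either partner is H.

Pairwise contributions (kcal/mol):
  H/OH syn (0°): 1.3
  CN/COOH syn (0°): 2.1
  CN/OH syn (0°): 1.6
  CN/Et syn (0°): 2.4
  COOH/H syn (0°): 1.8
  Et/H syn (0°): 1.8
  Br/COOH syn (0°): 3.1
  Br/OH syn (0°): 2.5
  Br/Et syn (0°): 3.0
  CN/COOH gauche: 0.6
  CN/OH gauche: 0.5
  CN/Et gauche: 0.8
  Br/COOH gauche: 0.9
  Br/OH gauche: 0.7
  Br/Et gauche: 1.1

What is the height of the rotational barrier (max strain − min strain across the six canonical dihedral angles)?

Br at 0° (eclipsed): OH(0°)/Br(0°) eclipsed 2.5; Et(120°)/CN(120°) eclipsed 2.4; COOH(240°)/H(240°) eclipsed 1.8 → 6.7 kcal/mol.
Br at 60° (staggered): OH(0°)/Br(60°) gauche 0.7; Et(120°)/Br(60°) gauche 1.1; Et(120°)/CN(180°) gauche 0.8; COOH(240°)/CN(180°) gauche 0.6 → 3.2 kcal/mol.
Br at 120° (eclipsed): OH(0°)/H(0°) eclipsed 1.3; Et(120°)/Br(120°) eclipsed 3.0; COOH(240°)/CN(240°) eclipsed 2.1 → 6.4 kcal/mol.
Br at 180° (staggered): OH(0°)/CN(300°) gauche 0.5; Et(120°)/Br(180°) gauche 1.1; COOH(240°)/Br(180°) gauche 0.9; COOH(240°)/CN(300°) gauche 0.6 → 3.1 kcal/mol.
Br at 240° (eclipsed): OH(0°)/CN(0°) eclipsed 1.6; Et(120°)/H(120°) eclipsed 1.8; COOH(240°)/Br(240°) eclipsed 3.1 → 6.5 kcal/mol.
Br at 300° (staggered): OH(0°)/Br(300°) gauche 0.7; OH(0°)/CN(60°) gauche 0.5; Et(120°)/CN(60°) gauche 0.8; COOH(240°)/Br(300°) gauche 0.9 → 2.9 kcal/mol.
Max at 0° (6.7 kcal/mol), min at 300° (2.9 kcal/mol); barrier = 3.8 kcal/mol.

3.8 kcal/mol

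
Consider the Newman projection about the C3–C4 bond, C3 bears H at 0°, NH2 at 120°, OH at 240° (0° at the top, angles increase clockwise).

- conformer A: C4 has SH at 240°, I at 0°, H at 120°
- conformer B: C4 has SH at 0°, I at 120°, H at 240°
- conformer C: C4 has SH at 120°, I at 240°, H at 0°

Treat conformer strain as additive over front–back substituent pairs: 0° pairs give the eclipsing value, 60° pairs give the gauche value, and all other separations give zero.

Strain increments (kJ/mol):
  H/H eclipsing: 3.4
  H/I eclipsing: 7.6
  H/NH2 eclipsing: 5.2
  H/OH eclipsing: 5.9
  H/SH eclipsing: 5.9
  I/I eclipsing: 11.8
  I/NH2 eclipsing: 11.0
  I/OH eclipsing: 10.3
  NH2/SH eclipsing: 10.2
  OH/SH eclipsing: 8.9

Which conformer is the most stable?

A

A is eclipsed. H at 0° is eclipsed with I at 0° (7.6); NH2 at 120° is eclipsed with H at 120° (5.2); OH at 240° is eclipsed with SH at 240° (8.9). Total 21.7 kJ/mol.
B is eclipsed. H at 0° is eclipsed with SH at 0° (5.9); NH2 at 120° is eclipsed with I at 120° (11.0); OH at 240° is eclipsed with H at 240° (5.9). Total 22.8 kJ/mol.
C is eclipsed. H at 0° is eclipsed with H at 0° (3.4); NH2 at 120° is eclipsed with SH at 120° (10.2); OH at 240° is eclipsed with I at 240° (10.3). Total 23.9 kJ/mol.
A has the lowest total (21.7 kJ/mol).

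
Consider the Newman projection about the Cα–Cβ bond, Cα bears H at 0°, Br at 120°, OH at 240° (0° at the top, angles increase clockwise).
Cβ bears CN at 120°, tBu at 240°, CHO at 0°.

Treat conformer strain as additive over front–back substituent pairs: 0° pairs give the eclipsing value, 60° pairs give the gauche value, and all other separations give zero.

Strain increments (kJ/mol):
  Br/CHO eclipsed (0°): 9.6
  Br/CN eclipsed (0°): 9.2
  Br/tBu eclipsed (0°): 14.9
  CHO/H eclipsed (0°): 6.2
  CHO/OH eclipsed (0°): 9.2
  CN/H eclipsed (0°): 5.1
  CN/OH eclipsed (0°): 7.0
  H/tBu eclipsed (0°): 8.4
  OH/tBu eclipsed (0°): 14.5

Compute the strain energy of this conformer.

29.9 kJ/mol

This conformer (eclipsed): H–CHO eclipsed, Br–CN eclipsed, OH–tBu eclipsed; 6.2 + 9.2 + 14.5 = 29.9 kJ/mol.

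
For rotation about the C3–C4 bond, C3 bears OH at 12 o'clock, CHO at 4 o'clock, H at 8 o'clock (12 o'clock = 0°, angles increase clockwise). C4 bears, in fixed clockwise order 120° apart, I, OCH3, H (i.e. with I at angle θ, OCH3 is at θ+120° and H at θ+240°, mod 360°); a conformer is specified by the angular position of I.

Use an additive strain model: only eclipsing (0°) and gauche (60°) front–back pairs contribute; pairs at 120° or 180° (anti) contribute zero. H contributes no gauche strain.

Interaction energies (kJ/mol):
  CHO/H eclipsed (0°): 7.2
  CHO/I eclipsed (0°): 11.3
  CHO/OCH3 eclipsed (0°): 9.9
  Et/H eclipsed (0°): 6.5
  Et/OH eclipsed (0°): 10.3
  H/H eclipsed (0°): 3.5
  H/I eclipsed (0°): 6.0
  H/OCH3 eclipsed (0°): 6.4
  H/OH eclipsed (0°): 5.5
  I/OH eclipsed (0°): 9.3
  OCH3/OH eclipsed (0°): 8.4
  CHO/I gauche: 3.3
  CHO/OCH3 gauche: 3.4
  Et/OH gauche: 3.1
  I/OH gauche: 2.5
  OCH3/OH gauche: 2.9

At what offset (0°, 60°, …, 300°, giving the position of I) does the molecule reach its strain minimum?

I at 0° is eclipsed. OH at 0° is eclipsed with I at 0° (9.3); CHO at 120° is eclipsed with OCH3 at 120° (9.9); H at 240° is eclipsed with H at 240° (3.5). Total 22.7 kJ/mol.
I at 60° is staggered. OH at 0° is gauche with I at 60° (2.5); CHO at 120° is gauche with I at 60° (3.3); CHO at 120° is gauche with OCH3 at 180° (3.4). Total 9.2 kJ/mol.
I at 120° is eclipsed. OH at 0° is eclipsed with H at 0° (5.5); CHO at 120° is eclipsed with I at 120° (11.3); H at 240° is eclipsed with OCH3 at 240° (6.4). Total 23.2 kJ/mol.
I at 180° is staggered. OH at 0° is gauche with OCH3 at 300° (2.9); CHO at 120° is gauche with I at 180° (3.3). Total 6.2 kJ/mol.
I at 240° is eclipsed. OH at 0° is eclipsed with OCH3 at 0° (8.4); CHO at 120° is eclipsed with H at 120° (7.2); H at 240° is eclipsed with I at 240° (6.0). Total 21.6 kJ/mol.
I at 300° is staggered. OH at 0° is gauche with I at 300° (2.5); OH at 0° is gauche with OCH3 at 60° (2.9); CHO at 120° is gauche with OCH3 at 60° (3.4). Total 8.8 kJ/mol.
The minimum (6.2 kJ/mol) occurs with I at 180°.

180°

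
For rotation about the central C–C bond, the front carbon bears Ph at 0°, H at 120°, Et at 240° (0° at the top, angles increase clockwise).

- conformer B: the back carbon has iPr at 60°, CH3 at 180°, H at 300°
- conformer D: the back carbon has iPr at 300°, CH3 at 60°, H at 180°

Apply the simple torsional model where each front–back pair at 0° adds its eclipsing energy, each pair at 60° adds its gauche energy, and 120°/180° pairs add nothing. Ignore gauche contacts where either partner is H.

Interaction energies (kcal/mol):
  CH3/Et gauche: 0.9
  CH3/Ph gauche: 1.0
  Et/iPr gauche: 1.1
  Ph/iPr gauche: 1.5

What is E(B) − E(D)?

-1.2 kcal/mol

B (staggered): Ph–iPr gauche, Et–CH3 gauche; 1.5 + 0.9 = 2.4 kcal/mol.
D (staggered): Ph–iPr gauche, Ph–CH3 gauche, Et–iPr gauche; 1.5 + 1.0 + 1.1 = 3.6 kcal/mol.
E(B) − E(D) = 2.4 − 3.6 = -1.2 kcal/mol.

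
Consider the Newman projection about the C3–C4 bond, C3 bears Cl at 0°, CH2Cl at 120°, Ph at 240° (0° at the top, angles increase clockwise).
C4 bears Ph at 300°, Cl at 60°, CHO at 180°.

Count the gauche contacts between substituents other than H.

6

Non-H gauche pairs: Cl(0°)/Ph(300°); Cl(0°)/Cl(60°); CH2Cl(120°)/Cl(60°); CH2Cl(120°)/CHO(180°); Ph(240°)/Ph(300°); Ph(240°)/CHO(180°) — 6 interactions.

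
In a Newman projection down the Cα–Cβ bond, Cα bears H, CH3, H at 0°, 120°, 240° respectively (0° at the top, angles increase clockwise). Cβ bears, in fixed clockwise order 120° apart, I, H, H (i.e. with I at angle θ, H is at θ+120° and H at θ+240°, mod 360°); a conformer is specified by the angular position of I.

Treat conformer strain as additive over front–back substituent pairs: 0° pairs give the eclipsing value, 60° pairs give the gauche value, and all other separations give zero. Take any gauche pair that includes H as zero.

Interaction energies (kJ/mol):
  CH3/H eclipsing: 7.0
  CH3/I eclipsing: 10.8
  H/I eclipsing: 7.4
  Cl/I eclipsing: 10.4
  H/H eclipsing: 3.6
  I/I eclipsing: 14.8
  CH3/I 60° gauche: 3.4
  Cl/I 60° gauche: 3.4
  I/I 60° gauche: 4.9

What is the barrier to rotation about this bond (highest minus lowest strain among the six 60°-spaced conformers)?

I at 0° (eclipsed): H(0°)/I(0°) eclipsed 7.4; CH3(120°)/H(120°) eclipsed 7.0; H(240°)/H(240°) eclipsed 3.6 → 18.0 kJ/mol.
I at 60° (staggered): CH3(120°)/I(60°) gauche 3.4 → 3.4 kJ/mol.
I at 120° (eclipsed): H(0°)/H(0°) eclipsed 3.6; CH3(120°)/I(120°) eclipsed 10.8; H(240°)/H(240°) eclipsed 3.6 → 18.0 kJ/mol.
I at 180° (staggered): CH3(120°)/I(180°) gauche 3.4 → 3.4 kJ/mol.
I at 240° (eclipsed): H(0°)/H(0°) eclipsed 3.6; CH3(120°)/H(120°) eclipsed 7.0; H(240°)/I(240°) eclipsed 7.4 → 18.0 kJ/mol.
I at 300° (staggered): no non-H gauche contacts → 0.0 kJ/mol.
Max at 0° (18.0 kJ/mol), min at 300° (0.0 kJ/mol); barrier = 18.0 kJ/mol.

18.0 kJ/mol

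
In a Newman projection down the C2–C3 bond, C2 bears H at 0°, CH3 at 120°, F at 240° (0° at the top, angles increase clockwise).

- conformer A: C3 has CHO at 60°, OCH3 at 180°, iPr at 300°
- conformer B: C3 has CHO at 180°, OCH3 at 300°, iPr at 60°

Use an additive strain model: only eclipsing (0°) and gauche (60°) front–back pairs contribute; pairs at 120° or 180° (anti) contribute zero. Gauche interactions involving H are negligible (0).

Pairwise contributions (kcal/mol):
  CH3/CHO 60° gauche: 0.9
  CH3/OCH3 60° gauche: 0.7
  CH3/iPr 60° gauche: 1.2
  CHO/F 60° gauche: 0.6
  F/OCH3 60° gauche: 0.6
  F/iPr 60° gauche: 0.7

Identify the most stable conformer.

A

A (staggered): CH3–CHO gauche, CH3–OCH3 gauche, F–OCH3 gauche, F–iPr gauche; 0.9 + 0.7 + 0.6 + 0.7 = 2.9 kcal/mol.
B (staggered): CH3–CHO gauche, CH3–iPr gauche, F–CHO gauche, F–OCH3 gauche; 0.9 + 1.2 + 0.6 + 0.6 = 3.3 kcal/mol.
A has the lowest total (2.9 kcal/mol).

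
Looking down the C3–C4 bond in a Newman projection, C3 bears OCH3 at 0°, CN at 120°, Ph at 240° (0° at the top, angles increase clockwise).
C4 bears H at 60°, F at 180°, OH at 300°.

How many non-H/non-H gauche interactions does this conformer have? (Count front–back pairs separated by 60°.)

4

Non-H gauche pairs: OCH3(0°)/OH(300°); CN(120°)/F(180°); Ph(240°)/F(180°); Ph(240°)/OH(300°) — 4 interactions.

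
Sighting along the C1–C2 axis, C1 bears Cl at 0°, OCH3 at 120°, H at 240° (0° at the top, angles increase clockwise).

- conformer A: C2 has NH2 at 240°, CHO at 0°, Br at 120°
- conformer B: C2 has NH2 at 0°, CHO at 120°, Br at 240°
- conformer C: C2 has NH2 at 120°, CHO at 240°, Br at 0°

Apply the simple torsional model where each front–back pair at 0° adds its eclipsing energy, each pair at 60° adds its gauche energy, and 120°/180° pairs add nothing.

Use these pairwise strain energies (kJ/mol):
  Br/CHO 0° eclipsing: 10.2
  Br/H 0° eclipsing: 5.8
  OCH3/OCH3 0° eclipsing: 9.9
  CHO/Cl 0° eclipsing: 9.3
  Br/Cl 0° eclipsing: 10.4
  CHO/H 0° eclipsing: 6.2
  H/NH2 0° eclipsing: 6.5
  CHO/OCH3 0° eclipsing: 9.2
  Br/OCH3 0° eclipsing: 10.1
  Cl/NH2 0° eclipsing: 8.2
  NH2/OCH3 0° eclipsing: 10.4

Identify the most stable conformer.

B

A (eclipsed): Cl–CHO eclipsed, OCH3–Br eclipsed, H–NH2 eclipsed; 9.3 + 10.1 + 6.5 = 25.9 kJ/mol.
B (eclipsed): Cl–NH2 eclipsed, OCH3–CHO eclipsed, H–Br eclipsed; 8.2 + 9.2 + 5.8 = 23.2 kJ/mol.
C (eclipsed): Cl–Br eclipsed, OCH3–NH2 eclipsed, H–CHO eclipsed; 10.4 + 10.4 + 6.2 = 27.0 kJ/mol.
B has the lowest total (23.2 kJ/mol).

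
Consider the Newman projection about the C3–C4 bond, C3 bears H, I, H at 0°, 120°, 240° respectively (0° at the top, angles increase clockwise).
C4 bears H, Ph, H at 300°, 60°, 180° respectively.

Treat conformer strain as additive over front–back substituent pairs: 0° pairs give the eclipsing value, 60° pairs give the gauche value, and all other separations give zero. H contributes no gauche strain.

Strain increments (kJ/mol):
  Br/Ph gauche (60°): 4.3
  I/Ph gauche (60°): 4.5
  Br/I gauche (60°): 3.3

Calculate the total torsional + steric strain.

4.5 kJ/mol

This conformer is staggered. I at 120° is gauche with Ph at 60° (4.5). Total 4.5 kJ/mol.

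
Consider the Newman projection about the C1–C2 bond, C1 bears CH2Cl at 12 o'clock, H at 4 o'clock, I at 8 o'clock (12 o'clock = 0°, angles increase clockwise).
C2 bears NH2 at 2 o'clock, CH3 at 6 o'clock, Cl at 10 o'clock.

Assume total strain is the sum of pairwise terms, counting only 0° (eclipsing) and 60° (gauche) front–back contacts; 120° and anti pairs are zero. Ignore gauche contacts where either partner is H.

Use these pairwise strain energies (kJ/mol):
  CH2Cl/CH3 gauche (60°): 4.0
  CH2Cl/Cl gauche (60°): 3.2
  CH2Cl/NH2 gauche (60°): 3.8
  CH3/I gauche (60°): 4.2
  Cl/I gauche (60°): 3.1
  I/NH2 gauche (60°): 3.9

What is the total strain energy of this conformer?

14.3 kJ/mol

This conformer (staggered): CH2Cl–NH2 gauche, CH2Cl–Cl gauche, I–CH3 gauche, I–Cl gauche; 3.8 + 3.2 + 4.2 + 3.1 = 14.3 kJ/mol.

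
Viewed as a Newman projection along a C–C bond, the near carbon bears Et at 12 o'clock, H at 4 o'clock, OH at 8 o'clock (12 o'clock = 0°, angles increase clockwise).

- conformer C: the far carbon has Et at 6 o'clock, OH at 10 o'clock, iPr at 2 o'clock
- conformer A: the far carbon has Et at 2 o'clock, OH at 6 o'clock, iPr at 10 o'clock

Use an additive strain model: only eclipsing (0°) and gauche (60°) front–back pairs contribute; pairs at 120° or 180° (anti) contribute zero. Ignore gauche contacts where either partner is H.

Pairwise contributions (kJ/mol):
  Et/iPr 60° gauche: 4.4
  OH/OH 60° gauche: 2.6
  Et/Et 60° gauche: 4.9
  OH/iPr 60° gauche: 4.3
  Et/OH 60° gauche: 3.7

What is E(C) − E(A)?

C is staggered. Et at 0° is gauche with OH at 300° (3.7); Et at 0° is gauche with iPr at 60° (4.4); OH at 240° is gauche with Et at 180° (3.7); OH at 240° is gauche with OH at 300° (2.6). Total 14.4 kJ/mol.
A is staggered. Et at 0° is gauche with Et at 60° (4.9); Et at 0° is gauche with iPr at 300° (4.4); OH at 240° is gauche with OH at 180° (2.6); OH at 240° is gauche with iPr at 300° (4.3). Total 16.2 kJ/mol.
E(C) − E(A) = 14.4 − 16.2 = -1.8 kJ/mol.

-1.8 kJ/mol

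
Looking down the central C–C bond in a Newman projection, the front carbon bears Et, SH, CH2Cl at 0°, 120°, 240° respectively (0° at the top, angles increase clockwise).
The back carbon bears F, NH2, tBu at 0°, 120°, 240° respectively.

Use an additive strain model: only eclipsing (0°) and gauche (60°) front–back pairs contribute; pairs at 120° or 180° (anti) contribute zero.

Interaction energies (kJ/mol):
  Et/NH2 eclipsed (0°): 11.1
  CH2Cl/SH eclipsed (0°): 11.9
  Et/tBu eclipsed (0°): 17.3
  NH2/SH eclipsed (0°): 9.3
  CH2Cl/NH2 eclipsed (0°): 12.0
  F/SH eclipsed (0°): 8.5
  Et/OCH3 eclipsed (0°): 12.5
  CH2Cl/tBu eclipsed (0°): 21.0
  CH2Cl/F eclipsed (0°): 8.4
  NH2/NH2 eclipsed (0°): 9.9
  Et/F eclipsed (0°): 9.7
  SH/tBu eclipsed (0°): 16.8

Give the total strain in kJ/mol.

40.0 kJ/mol

This conformer (eclipsed): Et–F eclipsed, SH–NH2 eclipsed, CH2Cl–tBu eclipsed; 9.7 + 9.3 + 21.0 = 40.0 kJ/mol.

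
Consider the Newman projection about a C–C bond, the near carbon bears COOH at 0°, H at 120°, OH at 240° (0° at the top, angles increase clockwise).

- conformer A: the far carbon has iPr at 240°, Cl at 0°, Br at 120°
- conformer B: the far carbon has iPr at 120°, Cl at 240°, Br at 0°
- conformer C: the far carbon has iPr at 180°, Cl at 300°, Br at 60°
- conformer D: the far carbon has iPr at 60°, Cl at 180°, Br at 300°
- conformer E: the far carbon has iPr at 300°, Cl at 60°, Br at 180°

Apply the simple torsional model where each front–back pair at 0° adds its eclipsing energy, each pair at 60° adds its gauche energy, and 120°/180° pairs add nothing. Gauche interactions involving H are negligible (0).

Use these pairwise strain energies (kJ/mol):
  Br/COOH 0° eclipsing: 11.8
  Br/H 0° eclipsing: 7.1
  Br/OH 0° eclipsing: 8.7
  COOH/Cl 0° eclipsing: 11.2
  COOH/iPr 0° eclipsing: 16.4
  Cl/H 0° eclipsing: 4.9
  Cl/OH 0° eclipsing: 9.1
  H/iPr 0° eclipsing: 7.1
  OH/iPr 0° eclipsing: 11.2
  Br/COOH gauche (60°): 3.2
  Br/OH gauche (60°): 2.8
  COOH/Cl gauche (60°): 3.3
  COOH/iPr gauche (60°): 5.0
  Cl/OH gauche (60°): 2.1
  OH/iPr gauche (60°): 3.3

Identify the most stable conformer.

C

A (eclipsed): COOH–Cl eclipsed, H–Br eclipsed, OH–iPr eclipsed; 11.2 + 7.1 + 11.2 = 29.5 kJ/mol.
B (eclipsed): COOH–Br eclipsed, H–iPr eclipsed, OH–Cl eclipsed; 11.8 + 7.1 + 9.1 = 28.0 kJ/mol.
C (staggered): COOH–Cl gauche, COOH–Br gauche, OH–iPr gauche, OH–Cl gauche; 3.3 + 3.2 + 3.3 + 2.1 = 11.9 kJ/mol.
D (staggered): COOH–iPr gauche, COOH–Br gauche, OH–Cl gauche, OH–Br gauche; 5.0 + 3.2 + 2.1 + 2.8 = 13.1 kJ/mol.
E (staggered): COOH–iPr gauche, COOH–Cl gauche, OH–iPr gauche, OH–Br gauche; 5.0 + 3.3 + 3.3 + 2.8 = 14.4 kJ/mol.
C has the lowest total (11.9 kJ/mol).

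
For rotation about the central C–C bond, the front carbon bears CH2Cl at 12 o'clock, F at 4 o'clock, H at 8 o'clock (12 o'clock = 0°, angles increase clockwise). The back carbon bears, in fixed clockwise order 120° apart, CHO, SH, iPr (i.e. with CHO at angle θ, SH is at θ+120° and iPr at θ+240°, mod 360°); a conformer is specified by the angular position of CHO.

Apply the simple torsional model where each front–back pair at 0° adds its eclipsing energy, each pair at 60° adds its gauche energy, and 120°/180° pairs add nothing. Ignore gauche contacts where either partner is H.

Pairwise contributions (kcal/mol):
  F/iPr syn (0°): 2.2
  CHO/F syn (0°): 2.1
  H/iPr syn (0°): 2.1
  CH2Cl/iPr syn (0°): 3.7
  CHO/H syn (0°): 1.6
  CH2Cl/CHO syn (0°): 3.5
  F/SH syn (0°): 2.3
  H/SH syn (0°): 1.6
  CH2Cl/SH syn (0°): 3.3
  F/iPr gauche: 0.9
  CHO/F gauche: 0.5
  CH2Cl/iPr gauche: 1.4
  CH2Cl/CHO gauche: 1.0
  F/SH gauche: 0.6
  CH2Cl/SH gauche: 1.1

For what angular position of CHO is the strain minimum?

CHO at 0° (eclipsed): CH2Cl–CHO eclipsed, F–SH eclipsed, H–iPr eclipsed; 3.5 + 2.3 + 2.1 = 7.9 kcal/mol.
CHO at 60° (staggered): CH2Cl–CHO gauche, CH2Cl–iPr gauche, F–CHO gauche, F–SH gauche; 1.0 + 1.4 + 0.5 + 0.6 = 3.5 kcal/mol.
CHO at 120° (eclipsed): CH2Cl–iPr eclipsed, F–CHO eclipsed, H–SH eclipsed; 3.7 + 2.1 + 1.6 = 7.4 kcal/mol.
CHO at 180° (staggered): CH2Cl–SH gauche, CH2Cl–iPr gauche, F–CHO gauche, F–iPr gauche; 1.1 + 1.4 + 0.5 + 0.9 = 3.9 kcal/mol.
CHO at 240° (eclipsed): CH2Cl–SH eclipsed, F–iPr eclipsed, H–CHO eclipsed; 3.3 + 2.2 + 1.6 = 7.1 kcal/mol.
CHO at 300° (staggered): CH2Cl–CHO gauche, CH2Cl–SH gauche, F–SH gauche, F–iPr gauche; 1.0 + 1.1 + 0.6 + 0.9 = 3.6 kcal/mol.
The minimum (3.5 kcal/mol) occurs with CHO at 60°.

60°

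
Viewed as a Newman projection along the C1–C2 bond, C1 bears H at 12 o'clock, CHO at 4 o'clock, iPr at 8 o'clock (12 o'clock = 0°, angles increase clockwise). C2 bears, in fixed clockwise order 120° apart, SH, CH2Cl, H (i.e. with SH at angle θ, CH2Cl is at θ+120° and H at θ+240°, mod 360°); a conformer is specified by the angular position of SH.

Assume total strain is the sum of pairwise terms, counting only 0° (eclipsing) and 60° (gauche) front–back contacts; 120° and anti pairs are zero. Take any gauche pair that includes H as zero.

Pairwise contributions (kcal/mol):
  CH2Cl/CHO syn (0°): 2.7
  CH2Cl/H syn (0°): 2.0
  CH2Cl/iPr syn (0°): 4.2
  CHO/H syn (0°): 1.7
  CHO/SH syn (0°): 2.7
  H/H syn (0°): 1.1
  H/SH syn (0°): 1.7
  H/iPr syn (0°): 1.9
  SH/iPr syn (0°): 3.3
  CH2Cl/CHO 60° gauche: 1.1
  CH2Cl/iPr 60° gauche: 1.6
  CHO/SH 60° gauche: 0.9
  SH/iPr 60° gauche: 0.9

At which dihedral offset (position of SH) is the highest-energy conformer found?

SH at 0° (eclipsed): H(0°)/SH(0°) eclipsed 1.7; CHO(120°)/CH2Cl(120°) eclipsed 2.7; iPr(240°)/H(240°) eclipsed 1.9 → 6.3 kcal/mol.
SH at 60° (staggered): CHO(120°)/SH(60°) gauche 0.9; CHO(120°)/CH2Cl(180°) gauche 1.1; iPr(240°)/CH2Cl(180°) gauche 1.6 → 3.6 kcal/mol.
SH at 120° (eclipsed): H(0°)/H(0°) eclipsed 1.1; CHO(120°)/SH(120°) eclipsed 2.7; iPr(240°)/CH2Cl(240°) eclipsed 4.2 → 8.0 kcal/mol.
SH at 180° (staggered): CHO(120°)/SH(180°) gauche 0.9; iPr(240°)/SH(180°) gauche 0.9; iPr(240°)/CH2Cl(300°) gauche 1.6 → 3.4 kcal/mol.
SH at 240° (eclipsed): H(0°)/CH2Cl(0°) eclipsed 2.0; CHO(120°)/H(120°) eclipsed 1.7; iPr(240°)/SH(240°) eclipsed 3.3 → 7.0 kcal/mol.
SH at 300° (staggered): CHO(120°)/CH2Cl(60°) gauche 1.1; iPr(240°)/SH(300°) gauche 0.9 → 2.0 kcal/mol.
The maximum (8.0 kcal/mol) occurs with SH at 120°.

120°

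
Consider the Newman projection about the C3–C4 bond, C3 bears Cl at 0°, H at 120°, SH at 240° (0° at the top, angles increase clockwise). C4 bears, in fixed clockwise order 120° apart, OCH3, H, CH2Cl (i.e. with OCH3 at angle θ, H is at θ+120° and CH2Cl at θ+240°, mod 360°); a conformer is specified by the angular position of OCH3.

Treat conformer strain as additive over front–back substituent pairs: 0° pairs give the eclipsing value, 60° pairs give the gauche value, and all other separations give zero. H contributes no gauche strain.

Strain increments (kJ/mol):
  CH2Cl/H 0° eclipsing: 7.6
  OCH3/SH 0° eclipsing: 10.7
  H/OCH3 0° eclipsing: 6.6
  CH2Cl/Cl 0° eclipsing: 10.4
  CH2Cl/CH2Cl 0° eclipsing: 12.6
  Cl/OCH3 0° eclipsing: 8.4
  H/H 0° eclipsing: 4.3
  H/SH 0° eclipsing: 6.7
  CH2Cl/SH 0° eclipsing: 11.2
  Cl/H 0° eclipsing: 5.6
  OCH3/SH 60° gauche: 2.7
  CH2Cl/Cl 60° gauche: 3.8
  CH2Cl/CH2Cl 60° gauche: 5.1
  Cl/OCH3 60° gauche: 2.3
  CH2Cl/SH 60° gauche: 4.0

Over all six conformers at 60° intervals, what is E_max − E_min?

17.4 kJ/mol

OCH3 at 0° (eclipsed): Cl–OCH3 eclipsed, H–H eclipsed, SH–CH2Cl eclipsed; 8.4 + 4.3 + 11.2 = 23.9 kJ/mol.
OCH3 at 60° (staggered): Cl–OCH3 gauche, Cl–CH2Cl gauche, SH–CH2Cl gauche; 2.3 + 3.8 + 4.0 = 10.1 kJ/mol.
OCH3 at 120° (eclipsed): Cl–CH2Cl eclipsed, H–OCH3 eclipsed, SH–H eclipsed; 10.4 + 6.6 + 6.7 = 23.7 kJ/mol.
OCH3 at 180° (staggered): Cl–CH2Cl gauche, SH–OCH3 gauche; 3.8 + 2.7 = 6.5 kJ/mol.
OCH3 at 240° (eclipsed): Cl–H eclipsed, H–CH2Cl eclipsed, SH–OCH3 eclipsed; 5.6 + 7.6 + 10.7 = 23.9 kJ/mol.
OCH3 at 300° (staggered): Cl–OCH3 gauche, SH–OCH3 gauche, SH–CH2Cl gauche; 2.3 + 2.7 + 4.0 = 9.0 kJ/mol.
Max at 0° (23.9 kJ/mol), min at 180° (6.5 kJ/mol); barrier = 17.4 kJ/mol.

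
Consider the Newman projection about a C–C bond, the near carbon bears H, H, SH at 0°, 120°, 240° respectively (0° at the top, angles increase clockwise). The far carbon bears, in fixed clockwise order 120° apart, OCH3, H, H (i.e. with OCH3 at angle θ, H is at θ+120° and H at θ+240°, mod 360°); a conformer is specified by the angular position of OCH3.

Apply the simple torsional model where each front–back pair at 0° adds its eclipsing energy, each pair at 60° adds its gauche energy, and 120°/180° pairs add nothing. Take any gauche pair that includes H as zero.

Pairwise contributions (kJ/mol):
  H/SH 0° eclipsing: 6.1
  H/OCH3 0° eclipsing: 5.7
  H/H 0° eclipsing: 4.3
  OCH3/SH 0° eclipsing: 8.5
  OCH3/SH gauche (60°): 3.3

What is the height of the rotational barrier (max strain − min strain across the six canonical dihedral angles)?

OCH3 at 0° is eclipsed. H at 0° is eclipsed with OCH3 at 0° (5.7); H at 120° is eclipsed with H at 120° (4.3); SH at 240° is eclipsed with H at 240° (6.1). Total 16.1 kJ/mol.
OCH3 at 60° (staggered): no non-H gauche contacts → 0.0 kJ/mol.
OCH3 at 120° is eclipsed. H at 0° is eclipsed with H at 0° (4.3); H at 120° is eclipsed with OCH3 at 120° (5.7); SH at 240° is eclipsed with H at 240° (6.1). Total 16.1 kJ/mol.
OCH3 at 180° is staggered. SH at 240° is gauche with OCH3 at 180° (3.3). Total 3.3 kJ/mol.
OCH3 at 240° is eclipsed. H at 0° is eclipsed with H at 0° (4.3); H at 120° is eclipsed with H at 120° (4.3); SH at 240° is eclipsed with OCH3 at 240° (8.5). Total 17.1 kJ/mol.
OCH3 at 300° is staggered. SH at 240° is gauche with OCH3 at 300° (3.3). Total 3.3 kJ/mol.
Max at 240° (17.1 kJ/mol), min at 60° (0.0 kJ/mol); barrier = 17.1 kJ/mol.

17.1 kJ/mol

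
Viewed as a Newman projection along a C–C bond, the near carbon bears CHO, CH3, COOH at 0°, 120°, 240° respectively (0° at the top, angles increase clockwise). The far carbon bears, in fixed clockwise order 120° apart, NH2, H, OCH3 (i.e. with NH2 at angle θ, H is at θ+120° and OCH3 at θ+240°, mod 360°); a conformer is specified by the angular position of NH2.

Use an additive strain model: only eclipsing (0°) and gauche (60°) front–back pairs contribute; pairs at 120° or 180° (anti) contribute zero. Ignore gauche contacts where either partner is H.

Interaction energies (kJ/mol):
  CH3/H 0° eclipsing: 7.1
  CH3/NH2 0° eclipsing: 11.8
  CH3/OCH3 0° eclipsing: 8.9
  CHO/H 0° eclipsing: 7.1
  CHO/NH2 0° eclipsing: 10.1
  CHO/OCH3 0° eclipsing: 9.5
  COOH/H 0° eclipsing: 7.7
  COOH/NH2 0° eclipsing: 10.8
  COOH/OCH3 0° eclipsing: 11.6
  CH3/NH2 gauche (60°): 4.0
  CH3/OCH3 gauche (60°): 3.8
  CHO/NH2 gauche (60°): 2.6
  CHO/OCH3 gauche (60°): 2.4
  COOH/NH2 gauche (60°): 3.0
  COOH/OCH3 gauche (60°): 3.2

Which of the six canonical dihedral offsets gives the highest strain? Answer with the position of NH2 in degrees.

NH2 at 0° (eclipsed): CHO(0°)/NH2(0°) eclipsed 10.1; CH3(120°)/H(120°) eclipsed 7.1; COOH(240°)/OCH3(240°) eclipsed 11.6 → 28.8 kJ/mol.
NH2 at 60° (staggered): CHO(0°)/NH2(60°) gauche 2.6; CHO(0°)/OCH3(300°) gauche 2.4; CH3(120°)/NH2(60°) gauche 4.0; COOH(240°)/OCH3(300°) gauche 3.2 → 12.2 kJ/mol.
NH2 at 120° (eclipsed): CHO(0°)/OCH3(0°) eclipsed 9.5; CH3(120°)/NH2(120°) eclipsed 11.8; COOH(240°)/H(240°) eclipsed 7.7 → 29.0 kJ/mol.
NH2 at 180° (staggered): CHO(0°)/OCH3(60°) gauche 2.4; CH3(120°)/NH2(180°) gauche 4.0; CH3(120°)/OCH3(60°) gauche 3.8; COOH(240°)/NH2(180°) gauche 3.0 → 13.2 kJ/mol.
NH2 at 240° (eclipsed): CHO(0°)/H(0°) eclipsed 7.1; CH3(120°)/OCH3(120°) eclipsed 8.9; COOH(240°)/NH2(240°) eclipsed 10.8 → 26.8 kJ/mol.
NH2 at 300° (staggered): CHO(0°)/NH2(300°) gauche 2.6; CH3(120°)/OCH3(180°) gauche 3.8; COOH(240°)/NH2(300°) gauche 3.0; COOH(240°)/OCH3(180°) gauche 3.2 → 12.6 kJ/mol.
The maximum (29.0 kJ/mol) occurs with NH2 at 120°.

120°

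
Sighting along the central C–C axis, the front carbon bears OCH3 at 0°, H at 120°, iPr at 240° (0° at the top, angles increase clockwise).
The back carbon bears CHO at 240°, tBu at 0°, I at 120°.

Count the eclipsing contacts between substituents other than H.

2

Non-H eclipsing pairs: OCH3(0°)/tBu(0°); iPr(240°)/CHO(240°) — 2 interactions.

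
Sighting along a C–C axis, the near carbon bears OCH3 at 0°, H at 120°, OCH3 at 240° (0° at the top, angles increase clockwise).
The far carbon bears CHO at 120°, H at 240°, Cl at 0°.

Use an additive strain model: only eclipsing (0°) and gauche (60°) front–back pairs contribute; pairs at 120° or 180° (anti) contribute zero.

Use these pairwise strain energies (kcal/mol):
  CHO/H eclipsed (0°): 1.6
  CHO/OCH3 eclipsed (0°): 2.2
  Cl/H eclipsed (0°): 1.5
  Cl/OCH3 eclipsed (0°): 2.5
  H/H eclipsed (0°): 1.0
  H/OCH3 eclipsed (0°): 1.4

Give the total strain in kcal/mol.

This conformer is eclipsed. OCH3 at 0° is eclipsed with Cl at 0° (2.5); H at 120° is eclipsed with CHO at 120° (1.6); OCH3 at 240° is eclipsed with H at 240° (1.4). Total 5.5 kcal/mol.

5.5 kcal/mol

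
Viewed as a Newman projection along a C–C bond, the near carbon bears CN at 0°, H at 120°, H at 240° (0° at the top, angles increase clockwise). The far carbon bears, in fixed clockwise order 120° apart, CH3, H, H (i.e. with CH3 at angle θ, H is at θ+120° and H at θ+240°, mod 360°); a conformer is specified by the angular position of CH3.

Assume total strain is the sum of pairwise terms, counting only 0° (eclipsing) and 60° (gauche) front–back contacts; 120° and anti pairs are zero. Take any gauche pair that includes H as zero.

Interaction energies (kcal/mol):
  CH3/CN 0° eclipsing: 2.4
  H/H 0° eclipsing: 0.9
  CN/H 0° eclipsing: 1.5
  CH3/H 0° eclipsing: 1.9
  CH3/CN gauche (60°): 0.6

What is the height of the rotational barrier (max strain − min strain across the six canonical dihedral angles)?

CH3 at 0° is eclipsed. CN at 0° is eclipsed with CH3 at 0° (2.4); H at 120° is eclipsed with H at 120° (0.9); H at 240° is eclipsed with H at 240° (0.9). Total 4.2 kcal/mol.
CH3 at 60° is staggered. CN at 0° is gauche with CH3 at 60° (0.6). Total 0.6 kcal/mol.
CH3 at 120° is eclipsed. CN at 0° is eclipsed with H at 0° (1.5); H at 120° is eclipsed with CH3 at 120° (1.9); H at 240° is eclipsed with H at 240° (0.9). Total 4.3 kcal/mol.
CH3 at 180° (staggered): no non-H gauche contacts → 0.0 kcal/mol.
CH3 at 240° is eclipsed. CN at 0° is eclipsed with H at 0° (1.5); H at 120° is eclipsed with H at 120° (0.9); H at 240° is eclipsed with CH3 at 240° (1.9). Total 4.3 kcal/mol.
CH3 at 300° is staggered. CN at 0° is gauche with CH3 at 300° (0.6). Total 0.6 kcal/mol.
Max at 120° (4.3 kcal/mol), min at 180° (0.0 kcal/mol); barrier = 4.3 kcal/mol.

4.3 kcal/mol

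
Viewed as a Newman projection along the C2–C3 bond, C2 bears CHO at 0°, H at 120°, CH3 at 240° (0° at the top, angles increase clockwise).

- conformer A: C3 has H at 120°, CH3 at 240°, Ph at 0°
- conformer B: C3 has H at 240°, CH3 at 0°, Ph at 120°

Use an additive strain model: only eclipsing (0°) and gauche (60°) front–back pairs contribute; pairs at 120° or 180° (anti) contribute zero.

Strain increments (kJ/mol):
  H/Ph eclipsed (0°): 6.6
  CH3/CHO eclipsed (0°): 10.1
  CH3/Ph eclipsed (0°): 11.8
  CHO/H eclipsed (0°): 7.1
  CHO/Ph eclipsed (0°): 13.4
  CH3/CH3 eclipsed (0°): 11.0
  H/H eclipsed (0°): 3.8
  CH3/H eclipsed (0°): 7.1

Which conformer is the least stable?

A

A (eclipsed): CHO(0°)/Ph(0°) eclipsed 13.4; H(120°)/H(120°) eclipsed 3.8; CH3(240°)/CH3(240°) eclipsed 11.0 → 28.2 kJ/mol.
B (eclipsed): CHO(0°)/CH3(0°) eclipsed 10.1; H(120°)/Ph(120°) eclipsed 6.6; CH3(240°)/H(240°) eclipsed 7.1 → 23.8 kJ/mol.
A has the highest total (28.2 kJ/mol).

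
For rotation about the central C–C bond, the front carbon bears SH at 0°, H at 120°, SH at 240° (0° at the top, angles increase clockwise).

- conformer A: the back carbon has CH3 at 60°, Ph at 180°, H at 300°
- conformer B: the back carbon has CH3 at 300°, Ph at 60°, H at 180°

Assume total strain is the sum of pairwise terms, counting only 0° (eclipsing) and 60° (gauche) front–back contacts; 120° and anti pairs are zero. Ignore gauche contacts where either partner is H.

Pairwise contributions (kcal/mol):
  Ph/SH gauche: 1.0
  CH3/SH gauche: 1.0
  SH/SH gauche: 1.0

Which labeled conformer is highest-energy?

A (staggered): SH(0°)/CH3(60°) gauche 1.0; SH(240°)/Ph(180°) gauche 1.0 → 2.0 kcal/mol.
B (staggered): SH(0°)/CH3(300°) gauche 1.0; SH(0°)/Ph(60°) gauche 1.0; SH(240°)/CH3(300°) gauche 1.0 → 3.0 kcal/mol.
B has the highest total (3.0 kcal/mol).

B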